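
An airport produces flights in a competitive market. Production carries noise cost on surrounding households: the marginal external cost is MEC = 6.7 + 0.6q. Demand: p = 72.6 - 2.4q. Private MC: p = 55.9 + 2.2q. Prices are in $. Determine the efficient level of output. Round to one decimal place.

q* = 1.9

Social marginal cost = private MC + MEC = 62.6 + 2.8q.
Set SMC = demand: 62.6 + 2.8q = 72.6 - 2.4q → q* = 1.9231.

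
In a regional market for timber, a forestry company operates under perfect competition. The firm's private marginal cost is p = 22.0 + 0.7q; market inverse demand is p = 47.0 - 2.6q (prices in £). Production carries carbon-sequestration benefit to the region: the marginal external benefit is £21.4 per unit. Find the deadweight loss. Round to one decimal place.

DWL = £69.4

Market equilibrium (private): 22.0 + 0.7q = 47.0 - 2.6q → q_m = 7.5758.
Social marginal cost = private MC − MEB = 0.6 + 0.7q.
Set SMC = demand: 0.6 + 0.7q = 47.0 - 2.6q → q* = 14.0606.
Height of the DWL triangle at q_m is demand(q_m) − SMC(q_m) = MEB(q_m) = 21.4000.
DWL = ½ × 6.4848 × 21.4000 = 69.3874.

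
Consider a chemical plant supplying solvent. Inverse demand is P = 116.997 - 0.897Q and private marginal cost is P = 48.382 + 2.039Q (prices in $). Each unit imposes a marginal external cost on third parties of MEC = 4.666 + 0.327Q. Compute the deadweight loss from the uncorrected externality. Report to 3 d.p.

Market equilibrium (private): 48.382 + 2.039Q = 116.997 - 0.897Q → Q_m = 23.3702.
Social marginal cost = private MC + MEC = 53.048 + 2.366Q.
Set SMC = demand: 53.048 + 2.366Q = 116.997 - 0.897Q → Q* = 19.5982.
The loss is the area between SMC and demand from Q* to Q_m; with linear curves that's a triangle of height MEC(Q_m).
DWL = ½ × 3.7720 × 12.3081 = 23.2131.

DWL = $23.213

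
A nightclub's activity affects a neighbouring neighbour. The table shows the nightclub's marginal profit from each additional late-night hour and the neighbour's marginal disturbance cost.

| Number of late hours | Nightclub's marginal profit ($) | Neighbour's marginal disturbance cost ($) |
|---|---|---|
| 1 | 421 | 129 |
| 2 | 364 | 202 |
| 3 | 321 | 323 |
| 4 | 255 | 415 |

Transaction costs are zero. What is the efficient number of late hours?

2

Bargaining reaches the level where marginal profit last exceeds marginal disturbance cost.
That holds through level 2 (364 ≥ 202) but not at 3 (321 < 323).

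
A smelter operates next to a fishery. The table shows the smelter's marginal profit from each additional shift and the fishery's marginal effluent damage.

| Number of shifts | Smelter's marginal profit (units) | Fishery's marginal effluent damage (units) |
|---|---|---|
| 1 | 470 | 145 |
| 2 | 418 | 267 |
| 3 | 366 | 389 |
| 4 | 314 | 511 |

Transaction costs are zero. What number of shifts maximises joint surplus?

Bargaining reaches the level where marginal profit last exceeds marginal effluent damage.
That holds through level 2 (418 ≥ 267) but not at 3 (366 < 389).

2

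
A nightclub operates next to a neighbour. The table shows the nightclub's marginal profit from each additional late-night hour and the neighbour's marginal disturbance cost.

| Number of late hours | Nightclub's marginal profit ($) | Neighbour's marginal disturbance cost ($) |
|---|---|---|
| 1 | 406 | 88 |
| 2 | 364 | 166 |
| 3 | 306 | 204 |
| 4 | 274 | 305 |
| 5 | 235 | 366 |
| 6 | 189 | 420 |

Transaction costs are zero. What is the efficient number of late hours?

Bargaining reaches the level where marginal profit last exceeds marginal disturbance cost.
That holds through level 3 (306 ≥ 204) but not at 4 (274 < 305).

3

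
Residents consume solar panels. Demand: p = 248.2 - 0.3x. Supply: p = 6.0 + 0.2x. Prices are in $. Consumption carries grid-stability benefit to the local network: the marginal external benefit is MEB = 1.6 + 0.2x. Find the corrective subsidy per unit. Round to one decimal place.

subsidy = $164.1 per unit

Social marginal benefit = demand + MEB = 249.8 - 0.1x.
Set SMB = MC: 249.8 - 0.1x = 6.0 + 0.2x → x* = 812.6667.
The Pigouvian subsidy equals MEB at x*: 1.6 + 0.2×812.6667 = 164.1333.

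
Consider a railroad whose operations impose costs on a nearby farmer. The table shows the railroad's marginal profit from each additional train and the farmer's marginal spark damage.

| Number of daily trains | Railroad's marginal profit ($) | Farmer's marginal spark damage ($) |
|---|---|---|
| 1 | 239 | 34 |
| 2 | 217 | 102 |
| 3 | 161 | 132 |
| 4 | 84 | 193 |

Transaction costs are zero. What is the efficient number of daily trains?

Bargaining reaches the level where marginal profit last exceeds marginal spark damage.
That holds through level 3 (161 ≥ 132) but not at 4 (84 < 193).

3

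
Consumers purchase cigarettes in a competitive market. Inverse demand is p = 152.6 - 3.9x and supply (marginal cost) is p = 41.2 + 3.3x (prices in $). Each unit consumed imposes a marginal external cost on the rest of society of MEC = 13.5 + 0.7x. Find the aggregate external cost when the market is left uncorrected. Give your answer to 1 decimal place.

Market equilibrium (private): 41.2 + 3.3x = 152.6 - 3.9x → x_m = 15.4722.
Total external cost = ∫₀^{x_m} (13.5 + 0.7x) dx = 13.5×15.4722 + ½×0.7×15.4722² = 292.6608.

$292.7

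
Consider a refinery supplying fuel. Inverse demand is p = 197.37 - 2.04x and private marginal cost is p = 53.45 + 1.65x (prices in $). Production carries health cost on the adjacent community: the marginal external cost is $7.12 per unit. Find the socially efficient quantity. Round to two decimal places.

x* = 37.07

Social marginal cost = private MC + MEC = 60.57 + 1.65x.
Set SMC = demand: 60.57 + 1.65x = 197.37 - 2.04x → x* = 37.0732.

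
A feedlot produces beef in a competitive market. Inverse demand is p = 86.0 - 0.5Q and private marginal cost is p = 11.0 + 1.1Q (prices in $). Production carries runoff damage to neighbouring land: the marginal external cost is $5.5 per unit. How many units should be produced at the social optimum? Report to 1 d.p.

Q* = 43.4

Social marginal cost = private MC + MEC = 16.5 + 1.1Q.
Set SMC = demand: 16.5 + 1.1Q = 86.0 - 0.5Q → Q* = 43.4375.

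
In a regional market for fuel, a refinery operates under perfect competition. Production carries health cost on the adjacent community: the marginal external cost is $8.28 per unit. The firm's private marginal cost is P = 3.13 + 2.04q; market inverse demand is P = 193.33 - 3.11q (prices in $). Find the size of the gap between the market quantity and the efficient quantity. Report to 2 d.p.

Market equilibrium (private): 3.13 + 2.04q = 193.33 - 3.11q → q_m = 36.9320.
Social marginal cost = private MC + MEC = 11.41 + 2.04q.
Set SMC = demand: 11.41 + 2.04q = 193.33 - 3.11q → q* = 35.3243.
Gap = |36.9320 − 35.3243| = 1.6077.

1.61 units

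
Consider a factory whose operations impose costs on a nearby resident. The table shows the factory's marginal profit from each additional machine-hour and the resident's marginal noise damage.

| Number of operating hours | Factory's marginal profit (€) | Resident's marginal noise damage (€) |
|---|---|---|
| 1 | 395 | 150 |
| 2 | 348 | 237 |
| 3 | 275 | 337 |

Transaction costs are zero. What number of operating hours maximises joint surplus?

2

Bargaining reaches the level where marginal profit last exceeds marginal noise damage.
That holds through level 2 (348 ≥ 237) but not at 3 (275 < 337).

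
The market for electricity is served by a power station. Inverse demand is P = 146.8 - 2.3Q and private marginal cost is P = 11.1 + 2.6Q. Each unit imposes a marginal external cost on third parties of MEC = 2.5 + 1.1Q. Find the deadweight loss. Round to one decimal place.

Market equilibrium (private): 11.1 + 2.6Q = 146.8 - 2.3Q → Q_m = 27.6939.
Social marginal cost = private MC + MEC = 13.6 + 3.7Q.
Set SMC = demand: 13.6 + 3.7Q = 146.8 - 2.3Q → Q* = 22.2000.
The loss is the area between SMC and demand from Q* to Q_m; with linear curves that's a triangle of height MEC(Q_m).
DWL = ½ × 5.4939 × 32.9633 = 90.5485.

DWL = 90.5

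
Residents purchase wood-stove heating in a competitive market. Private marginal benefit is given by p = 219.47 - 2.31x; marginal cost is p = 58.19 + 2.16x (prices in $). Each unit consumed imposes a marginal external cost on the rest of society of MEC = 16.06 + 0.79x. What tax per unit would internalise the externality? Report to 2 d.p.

Social marginal benefit = demand − MEC = 203.41 - 3.10x.
Set SMB = MC: 203.41 - 3.10x = 58.19 + 2.16x → x* = 27.6084.
The Pigouvian tax equals MEC at x*: 16.06 + 0.79×27.6084 = 37.8706.

tax = $37.87 per unit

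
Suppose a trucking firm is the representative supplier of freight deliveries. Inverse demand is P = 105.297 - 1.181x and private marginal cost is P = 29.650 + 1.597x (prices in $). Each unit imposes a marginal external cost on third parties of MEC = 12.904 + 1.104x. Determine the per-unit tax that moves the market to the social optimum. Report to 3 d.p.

Social marginal cost = private MC + MEC = 42.554 + 2.701x.
Set SMC = demand: 42.554 + 2.701x = 105.297 - 1.181x → x* = 16.1625.
The Pigouvian tax equals MEC at x*: 12.904 + 1.104×16.1625 = 30.7474.

tax = $30.747 per unit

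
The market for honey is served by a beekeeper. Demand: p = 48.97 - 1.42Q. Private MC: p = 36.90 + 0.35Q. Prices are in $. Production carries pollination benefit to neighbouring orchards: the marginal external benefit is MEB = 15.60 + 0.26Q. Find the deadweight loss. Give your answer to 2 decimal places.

DWL = $99.94

Market equilibrium (private): 36.90 + 0.35Q = 48.97 - 1.42Q → Q_m = 6.8192.
Social marginal cost = private MC − MEB = 21.30 + 0.09Q.
Set SMC = demand: 21.30 + 0.09Q = 48.97 - 1.42Q → Q* = 18.3245.
Height of the DWL triangle at Q_m is demand(Q_m) − SMC(Q_m) = MEB(Q_m) = 17.3730.
DWL = ½ × 11.5053 × 17.3730 = 99.9408.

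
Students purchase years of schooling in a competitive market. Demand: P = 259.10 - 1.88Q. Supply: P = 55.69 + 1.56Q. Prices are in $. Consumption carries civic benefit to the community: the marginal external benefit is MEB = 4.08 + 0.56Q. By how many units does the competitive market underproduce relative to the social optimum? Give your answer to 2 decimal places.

12.91 units

Market equilibrium (private): 55.69 + 1.56Q = 259.10 - 1.88Q → Q_m = 59.1308.
Social marginal benefit = demand + MEB = 263.18 - 1.32Q.
Set SMB = MC: 263.18 - 1.32Q = 55.69 + 1.56Q → Q* = 72.0451.
Gap = |59.1308 − 72.0451| = 12.9143.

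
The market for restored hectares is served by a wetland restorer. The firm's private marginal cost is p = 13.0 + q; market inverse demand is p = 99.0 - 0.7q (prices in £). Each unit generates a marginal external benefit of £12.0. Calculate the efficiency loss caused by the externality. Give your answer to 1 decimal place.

Market equilibrium (private): 13.0 + q = 99.0 - 0.7q → q_m = 50.5882.
Social marginal cost = private MC − MEB = 1.0 + q.
Set SMC = demand: 1.0 + q = 99.0 - 0.7q → q* = 57.6471.
Between q* and q_m the wedge demand − SMC runs linearly from 0 to MEB(q_m), so the loss is a triangle.
DWL = ½ × 7.0589 × 12.0000 = 42.3534.

DWL = £42.4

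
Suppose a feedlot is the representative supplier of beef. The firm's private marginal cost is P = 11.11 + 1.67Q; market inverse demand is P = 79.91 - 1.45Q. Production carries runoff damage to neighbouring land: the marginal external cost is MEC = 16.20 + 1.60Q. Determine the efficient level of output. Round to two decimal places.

Q* = 11.14

Social marginal cost = private MC + MEC = 27.31 + 3.27Q.
Set SMC = demand: 27.31 + 3.27Q = 79.91 - 1.45Q → Q* = 11.1441.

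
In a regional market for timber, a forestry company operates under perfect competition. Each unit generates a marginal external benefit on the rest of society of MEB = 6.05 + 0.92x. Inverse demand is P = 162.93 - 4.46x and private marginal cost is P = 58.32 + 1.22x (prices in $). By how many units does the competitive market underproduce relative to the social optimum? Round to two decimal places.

Market equilibrium (private): 58.32 + 1.22x = 162.93 - 4.46x → x_m = 18.4173.
Social marginal cost = private MC − MEB = 52.27 + 0.30x.
Set SMC = demand: 52.27 + 0.30x = 162.93 - 4.46x → x* = 23.2479.
Gap = |18.4173 − 23.2479| = 4.8306.

4.83 units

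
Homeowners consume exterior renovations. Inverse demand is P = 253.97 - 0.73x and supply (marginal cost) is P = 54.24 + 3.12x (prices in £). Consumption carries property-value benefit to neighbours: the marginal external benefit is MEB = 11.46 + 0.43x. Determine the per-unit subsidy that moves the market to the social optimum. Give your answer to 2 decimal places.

Social marginal benefit = demand + MEB = 265.43 - 0.30x.
Set SMB = MC: 265.43 - 0.30x = 54.24 + 3.12x → x* = 61.7515.
The Pigouvian subsidy equals MEB at x*: 11.46 + 0.43×61.7515 = 38.0131.

subsidy = £38.01 per unit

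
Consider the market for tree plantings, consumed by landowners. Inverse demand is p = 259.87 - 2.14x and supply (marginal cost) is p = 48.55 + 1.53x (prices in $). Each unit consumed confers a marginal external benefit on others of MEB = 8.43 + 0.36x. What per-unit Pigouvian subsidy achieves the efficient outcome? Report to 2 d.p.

subsidy = $32.33 per unit

Social marginal benefit = demand + MEB = 268.30 - 1.78x.
Set SMB = MC: 268.30 - 1.78x = 48.55 + 1.53x → x* = 66.3897.
The Pigouvian subsidy equals MEB at x*: 8.43 + 0.36×66.3897 = 32.3303.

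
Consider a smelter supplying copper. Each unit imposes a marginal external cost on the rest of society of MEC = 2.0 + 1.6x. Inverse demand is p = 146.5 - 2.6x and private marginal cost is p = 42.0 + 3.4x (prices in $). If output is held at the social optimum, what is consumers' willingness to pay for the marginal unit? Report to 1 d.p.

Social marginal cost = private MC + MEC = 44.0 + 5.0x.
Set SMC = demand: 44.0 + 5.0x = 146.5 - 2.6x → x* = 13.4868.
Consumer price on the demand curve at x*: 146.5 − 2.6×13.4868 = 111.4343.

P = $111.4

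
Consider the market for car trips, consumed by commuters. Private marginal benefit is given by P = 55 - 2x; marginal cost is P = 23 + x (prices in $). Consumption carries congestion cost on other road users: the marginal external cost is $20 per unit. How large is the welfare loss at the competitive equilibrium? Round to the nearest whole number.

DWL = $67

Market equilibrium (private): 23 + x = 55 - 2x → x_m = 10.6667.
Social marginal benefit = demand − MEC = 35 - 2x.
Set SMB = MC: 35 - 2x = 23 + x → x* = 4.0000.
The loss is the area between SMB and MC from x* to x_m; with linear curves that's a triangle of height MEC(x_m).
DWL = ½ × 6.6667 × 20.0000 = 66.6670.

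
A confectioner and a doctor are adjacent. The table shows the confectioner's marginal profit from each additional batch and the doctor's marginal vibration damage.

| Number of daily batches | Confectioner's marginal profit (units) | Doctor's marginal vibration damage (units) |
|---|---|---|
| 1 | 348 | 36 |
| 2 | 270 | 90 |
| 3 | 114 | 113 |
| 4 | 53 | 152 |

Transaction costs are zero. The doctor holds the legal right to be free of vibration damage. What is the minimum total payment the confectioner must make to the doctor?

239

Efficient level: marginal profit ≥ marginal vibration damage through level 3, so k* = 3.
With the doctor holding the right, the confectioner must at least compensate total damage at k*: 36 + 90 + 113 = 239.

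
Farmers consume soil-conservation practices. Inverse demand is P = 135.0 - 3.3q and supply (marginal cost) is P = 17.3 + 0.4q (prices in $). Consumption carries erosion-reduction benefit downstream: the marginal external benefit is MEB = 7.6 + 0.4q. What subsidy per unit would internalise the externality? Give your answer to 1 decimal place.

Social marginal benefit = demand + MEB = 142.6 - 2.9q.
Set SMB = MC: 142.6 - 2.9q = 17.3 + 0.4q → q* = 37.9697.
The Pigouvian subsidy equals MEB at q*: 7.6 + 0.4×37.9697 = 22.7879.

subsidy = $22.8 per unit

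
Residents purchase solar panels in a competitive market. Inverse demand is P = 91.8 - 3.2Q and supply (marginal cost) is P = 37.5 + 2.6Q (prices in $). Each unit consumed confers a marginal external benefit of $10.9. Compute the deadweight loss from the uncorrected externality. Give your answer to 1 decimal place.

DWL = $10.2

Market equilibrium (private): 37.5 + 2.6Q = 91.8 - 3.2Q → Q_m = 9.3621.
Social marginal benefit = demand + MEB = 102.7 - 3.2Q.
Set SMB = MC: 102.7 - 3.2Q = 37.5 + 2.6Q → Q* = 11.2414.
Between Q* and Q_m the wedge SMB − MC runs linearly from 0 to MEB(Q_m), so the loss is a triangle.
DWL = ½ × 1.8793 × 10.9000 = 10.2422.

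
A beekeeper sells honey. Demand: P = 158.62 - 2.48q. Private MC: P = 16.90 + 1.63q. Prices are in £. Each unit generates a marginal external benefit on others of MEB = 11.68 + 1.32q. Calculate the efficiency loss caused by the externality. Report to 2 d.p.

Market equilibrium (private): 16.90 + 1.63q = 158.62 - 2.48q → q_m = 34.4818.
Social marginal cost = private MC − MEB = 5.22 + 0.31q.
Set SMC = demand: 5.22 + 0.31q = 158.62 - 2.48q → q* = 54.9821.
The loss is the area between SMC and demand from q* to q_m; with linear curves that's a triangle of height MEB(q_m).
DWL = ½ × 20.5003 × 57.1959 = 586.2666.

DWL = £586.27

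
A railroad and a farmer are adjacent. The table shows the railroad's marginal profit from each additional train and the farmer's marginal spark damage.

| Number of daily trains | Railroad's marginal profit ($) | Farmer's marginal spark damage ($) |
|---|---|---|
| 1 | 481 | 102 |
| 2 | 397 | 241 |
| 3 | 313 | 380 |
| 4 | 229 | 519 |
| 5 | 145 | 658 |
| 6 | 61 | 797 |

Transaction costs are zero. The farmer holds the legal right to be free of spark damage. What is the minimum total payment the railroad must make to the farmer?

$343

Efficient level: marginal profit ≥ marginal spark damage through level 2, so k* = 2.
With the farmer holding the right, the railroad must at least compensate total damage at k*: 102 + 241 = 343.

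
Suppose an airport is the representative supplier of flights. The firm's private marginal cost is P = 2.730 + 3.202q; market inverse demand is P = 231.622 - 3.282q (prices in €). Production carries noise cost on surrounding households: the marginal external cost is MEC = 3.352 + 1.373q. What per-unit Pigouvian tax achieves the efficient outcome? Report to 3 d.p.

tax = €42.765 per unit

Social marginal cost = private MC + MEC = 6.082 + 4.575q.
Set SMC = demand: 6.082 + 4.575q = 231.622 - 3.282q → q* = 28.7056.
The Pigouvian tax equals MEC at q*: 3.352 + 1.373×28.7056 = 42.7648.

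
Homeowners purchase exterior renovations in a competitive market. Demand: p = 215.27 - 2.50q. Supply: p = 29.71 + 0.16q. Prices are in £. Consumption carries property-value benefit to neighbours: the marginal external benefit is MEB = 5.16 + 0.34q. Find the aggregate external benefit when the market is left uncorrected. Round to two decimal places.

Market equilibrium (private): 29.71 + 0.16q = 215.27 - 2.50q → q_m = 69.7594.
Total external benefit = ∫₀^{q_m} (5.16 + 0.34q) dq = 5.16×69.7594 + ½×0.34×69.7594² = 1187.2421.

£1187.24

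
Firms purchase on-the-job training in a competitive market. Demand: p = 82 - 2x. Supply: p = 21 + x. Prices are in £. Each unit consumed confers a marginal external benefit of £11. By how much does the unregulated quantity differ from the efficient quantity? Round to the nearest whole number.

Market equilibrium (private): 21 + x = 82 - 2x → x_m = 20.3333.
Social marginal benefit = demand + MEB = 93 - 2x.
Set SMB = MC: 93 - 2x = 21 + x → x* = 24.0000.
Gap = |20.3333 − 24.0000| = 3.6667.

4 units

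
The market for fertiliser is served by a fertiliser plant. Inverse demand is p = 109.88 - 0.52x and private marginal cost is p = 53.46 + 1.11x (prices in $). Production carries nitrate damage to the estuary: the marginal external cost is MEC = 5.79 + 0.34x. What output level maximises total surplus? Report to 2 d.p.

Social marginal cost = private MC + MEC = 59.25 + 1.45x.
Set SMC = demand: 59.25 + 1.45x = 109.88 - 0.52x → x* = 25.7005.

x* = 25.70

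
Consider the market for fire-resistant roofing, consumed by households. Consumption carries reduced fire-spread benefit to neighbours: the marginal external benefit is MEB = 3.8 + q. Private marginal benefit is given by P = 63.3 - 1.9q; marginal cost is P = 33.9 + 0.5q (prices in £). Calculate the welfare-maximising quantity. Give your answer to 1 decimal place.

q* = 23.7

Social marginal benefit = demand + MEB = 67.1 - 0.9q.
Set SMB = MC: 67.1 - 0.9q = 33.9 + 0.5q → q* = 23.7143.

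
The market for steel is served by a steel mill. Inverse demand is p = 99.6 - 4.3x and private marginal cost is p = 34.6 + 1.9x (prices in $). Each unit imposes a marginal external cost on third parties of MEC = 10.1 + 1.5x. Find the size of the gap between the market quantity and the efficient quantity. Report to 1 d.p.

3.4 units

Market equilibrium (private): 34.6 + 1.9x = 99.6 - 4.3x → x_m = 10.4839.
Social marginal cost = private MC + MEC = 44.7 + 3.4x.
Set SMC = demand: 44.7 + 3.4x = 99.6 - 4.3x → x* = 7.1299.
Gap = |10.4839 − 7.1299| = 3.3540.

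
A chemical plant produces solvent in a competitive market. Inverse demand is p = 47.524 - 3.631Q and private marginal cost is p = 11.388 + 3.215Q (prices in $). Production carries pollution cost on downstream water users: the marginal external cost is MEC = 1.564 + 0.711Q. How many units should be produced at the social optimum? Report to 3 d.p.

Q* = 4.575

Social marginal cost = private MC + MEC = 12.952 + 3.926Q.
Set SMC = demand: 12.952 + 3.926Q = 47.524 - 3.631Q → Q* = 4.5748.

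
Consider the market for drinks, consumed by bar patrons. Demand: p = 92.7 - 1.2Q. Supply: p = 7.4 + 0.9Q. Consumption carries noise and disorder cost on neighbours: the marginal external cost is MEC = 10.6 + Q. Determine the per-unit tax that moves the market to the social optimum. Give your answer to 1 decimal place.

tax = 34.7 per unit

Social marginal benefit = demand − MEC = 82.1 - 2.2Q.
Set SMB = MC: 82.1 - 2.2Q = 7.4 + 0.9Q → Q* = 24.0968.
The Pigouvian tax equals MEC at Q*: 10.6 + 1.0×24.0968 = 34.6968.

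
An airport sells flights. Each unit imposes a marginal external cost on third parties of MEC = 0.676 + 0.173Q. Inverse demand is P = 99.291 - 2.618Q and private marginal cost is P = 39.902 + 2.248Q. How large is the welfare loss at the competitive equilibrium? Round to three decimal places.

Market equilibrium (private): 39.902 + 2.248Q = 99.291 - 2.618Q → Q_m = 12.2049.
Social marginal cost = private MC + MEC = 40.578 + 2.421Q.
Set SMC = demand: 40.578 + 2.421Q = 99.291 - 2.618Q → Q* = 11.6517.
The loss is the area between SMC and demand from Q* to Q_m; with linear curves that's a triangle of height MEC(Q_m).
DWL = ½ × 0.5532 × 2.7874 = 0.7710.

DWL = 0.771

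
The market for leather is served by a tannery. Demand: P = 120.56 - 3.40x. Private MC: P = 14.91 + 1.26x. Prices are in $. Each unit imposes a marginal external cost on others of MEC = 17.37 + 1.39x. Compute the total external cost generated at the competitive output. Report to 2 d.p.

$751.04

Market equilibrium (private): 14.91 + 1.26x = 120.56 - 3.40x → x_m = 22.6717.
Total external cost = ∫₀^{x_m} (17.37 + 1.39x) dx = 17.37×22.6717 + ½×1.39×22.6717² = 751.0416.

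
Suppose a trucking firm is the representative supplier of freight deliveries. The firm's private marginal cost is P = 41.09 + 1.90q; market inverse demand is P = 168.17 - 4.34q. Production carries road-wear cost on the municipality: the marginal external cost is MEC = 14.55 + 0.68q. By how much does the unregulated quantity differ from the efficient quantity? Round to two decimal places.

4.10 units

Market equilibrium (private): 41.09 + 1.90q = 168.17 - 4.34q → q_m = 20.3654.
Social marginal cost = private MC + MEC = 55.64 + 2.58q.
Set SMC = demand: 55.64 + 2.58q = 168.17 - 4.34q → q* = 16.2616.
Gap = |20.3654 − 16.2616| = 4.1038.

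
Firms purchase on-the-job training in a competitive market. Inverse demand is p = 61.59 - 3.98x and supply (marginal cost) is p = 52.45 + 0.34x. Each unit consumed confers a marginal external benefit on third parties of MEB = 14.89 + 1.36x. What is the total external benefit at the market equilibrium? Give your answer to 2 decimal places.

34.55

Market equilibrium (private): 52.45 + 0.34x = 61.59 - 3.98x → x_m = 2.1157.
Total external benefit = ∫₀^{x_m} (14.89 + 1.36x) dx = 14.89×2.1157 + ½×1.36×2.1157² = 34.5466.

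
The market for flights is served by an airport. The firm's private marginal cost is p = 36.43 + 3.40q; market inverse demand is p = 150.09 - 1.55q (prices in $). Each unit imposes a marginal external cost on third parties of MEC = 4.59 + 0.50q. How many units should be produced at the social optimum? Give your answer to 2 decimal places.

Social marginal cost = private MC + MEC = 41.02 + 3.90q.
Set SMC = demand: 41.02 + 3.90q = 150.09 - 1.55q → q* = 20.0128.

q* = 20.01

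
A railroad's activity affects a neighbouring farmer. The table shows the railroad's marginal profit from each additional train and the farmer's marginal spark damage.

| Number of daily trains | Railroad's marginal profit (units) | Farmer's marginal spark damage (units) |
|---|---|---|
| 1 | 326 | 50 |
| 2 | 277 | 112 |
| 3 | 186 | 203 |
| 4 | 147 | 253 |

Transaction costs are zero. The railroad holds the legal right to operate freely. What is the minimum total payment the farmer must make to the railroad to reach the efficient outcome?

Left alone the railroad would choose level 4 (marginal profit stays positive).
Efficient level: k* = 2 (marginal profit ≥ marginal spark damage through 2).
The farmer must at least cover the railroad's forgone profit from cutting 4→2: 186 + 147 = 333.

333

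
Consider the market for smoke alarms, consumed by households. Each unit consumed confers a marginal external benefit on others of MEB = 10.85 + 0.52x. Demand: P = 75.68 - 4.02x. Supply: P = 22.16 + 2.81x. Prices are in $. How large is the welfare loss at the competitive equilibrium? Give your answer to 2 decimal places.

Market equilibrium (private): 22.16 + 2.81x = 75.68 - 4.02x → x_m = 7.8360.
Social marginal benefit = demand + MEB = 86.53 - 3.50x.
Set SMB = MC: 86.53 - 3.50x = 22.16 + 2.81x → x* = 10.2013.
The loss is the area between SMB and MC from x* to x_m; with linear curves that's a triangle of height MEB(x_m).
DWL = ½ × 2.3653 × 14.9247 = 17.6507.

DWL = $17.65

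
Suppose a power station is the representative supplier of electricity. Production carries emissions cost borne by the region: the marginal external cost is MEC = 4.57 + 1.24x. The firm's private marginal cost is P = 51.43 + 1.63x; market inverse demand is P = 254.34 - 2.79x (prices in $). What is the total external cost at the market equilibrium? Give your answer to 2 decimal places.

Market equilibrium (private): 51.43 + 1.63x = 254.34 - 2.79x → x_m = 45.9072.
Total external cost = ∫₀^{x_m} (4.57 + 1.24x) dx = 4.57×45.9072 + ½×1.24×45.9072² = 1516.4279.

$1516.43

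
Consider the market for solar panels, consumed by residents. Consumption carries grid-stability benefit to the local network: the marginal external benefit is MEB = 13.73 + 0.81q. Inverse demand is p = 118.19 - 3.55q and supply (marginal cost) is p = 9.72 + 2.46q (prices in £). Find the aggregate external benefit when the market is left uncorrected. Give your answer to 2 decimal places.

Market equilibrium (private): 9.72 + 2.46q = 118.19 - 3.55q → q_m = 18.0483.
Total external benefit = ∫₀^{q_m} (13.73 + 0.81q) dq = 13.73×18.0483 + ½×0.81×18.0483² = 379.7283.

£379.73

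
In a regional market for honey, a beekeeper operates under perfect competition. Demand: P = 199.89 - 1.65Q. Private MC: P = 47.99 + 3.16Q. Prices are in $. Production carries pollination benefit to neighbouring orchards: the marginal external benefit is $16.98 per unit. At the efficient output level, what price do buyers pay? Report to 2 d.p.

Social marginal cost = private MC − MEB = 31.01 + 3.16Q.
Set SMC = demand: 31.01 + 3.16Q = 199.89 - 1.65Q → Q* = 35.1102.
Consumer price on the demand curve at Q*: 199.89 − 1.65×35.1102 = 141.9582.

P = $141.96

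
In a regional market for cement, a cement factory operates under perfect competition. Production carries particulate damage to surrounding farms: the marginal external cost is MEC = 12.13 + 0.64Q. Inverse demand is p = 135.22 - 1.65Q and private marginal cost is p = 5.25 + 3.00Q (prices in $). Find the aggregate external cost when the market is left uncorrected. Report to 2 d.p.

Market equilibrium (private): 5.25 + 3.00Q = 135.22 - 1.65Q → Q_m = 27.9505.
Total external cost = ∫₀^{Q_m} (12.13 + 0.64Q) dQ = 12.13×27.9505 + ½×0.64×27.9505² = 589.0333.

$589.03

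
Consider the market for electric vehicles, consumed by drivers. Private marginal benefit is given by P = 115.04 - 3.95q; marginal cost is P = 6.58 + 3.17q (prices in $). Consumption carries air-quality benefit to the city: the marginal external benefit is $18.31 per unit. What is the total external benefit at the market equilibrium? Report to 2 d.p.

Market equilibrium (private): 6.58 + 3.17q = 115.04 - 3.95q → q_m = 15.2331.
Total external benefit = MEB × q_m = 18.31 × 15.2331 = 278.9181.

$278.92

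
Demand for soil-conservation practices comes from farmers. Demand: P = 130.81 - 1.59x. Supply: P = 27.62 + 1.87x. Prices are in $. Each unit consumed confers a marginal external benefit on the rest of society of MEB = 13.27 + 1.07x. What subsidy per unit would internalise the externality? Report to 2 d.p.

Social marginal benefit = demand + MEB = 144.08 - 0.52x.
Set SMB = MC: 144.08 - 0.52x = 27.62 + 1.87x → x* = 48.7280.
The Pigouvian subsidy equals MEB at x*: 13.27 + 1.07×48.7280 = 65.4090.

subsidy = $65.41 per unit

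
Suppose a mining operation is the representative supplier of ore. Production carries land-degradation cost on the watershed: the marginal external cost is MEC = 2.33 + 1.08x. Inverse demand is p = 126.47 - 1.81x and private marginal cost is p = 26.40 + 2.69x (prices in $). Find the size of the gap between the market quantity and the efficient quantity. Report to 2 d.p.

4.72 units

Market equilibrium (private): 26.40 + 2.69x = 126.47 - 1.81x → x_m = 22.2378.
Social marginal cost = private MC + MEC = 28.73 + 3.77x.
Set SMC = demand: 28.73 + 3.77x = 126.47 - 1.81x → x* = 17.5161.
Gap = |22.2378 − 17.5161| = 4.7217.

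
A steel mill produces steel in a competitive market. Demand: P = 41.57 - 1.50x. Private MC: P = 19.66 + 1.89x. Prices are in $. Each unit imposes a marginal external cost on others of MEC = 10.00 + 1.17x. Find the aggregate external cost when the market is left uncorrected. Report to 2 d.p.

$89.07

Market equilibrium (private): 19.66 + 1.89x = 41.57 - 1.50x → x_m = 6.4631.
Total external cost = ∫₀^{x_m} (10.00 + 1.17x) dx = 10.00×6.4631 + ½×1.17×6.4631² = 89.0674.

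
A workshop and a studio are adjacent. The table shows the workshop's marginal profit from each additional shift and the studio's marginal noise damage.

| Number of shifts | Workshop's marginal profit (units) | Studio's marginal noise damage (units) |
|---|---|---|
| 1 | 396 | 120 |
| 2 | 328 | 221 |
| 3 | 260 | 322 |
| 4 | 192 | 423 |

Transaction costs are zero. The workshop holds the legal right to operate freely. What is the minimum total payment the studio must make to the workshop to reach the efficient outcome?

452

Left alone the workshop would choose level 4 (marginal profit stays positive).
Efficient level: k* = 2 (marginal profit ≥ marginal noise damage through 2).
The studio must at least cover the workshop's forgone profit from cutting 4→2: 260 + 192 = 452.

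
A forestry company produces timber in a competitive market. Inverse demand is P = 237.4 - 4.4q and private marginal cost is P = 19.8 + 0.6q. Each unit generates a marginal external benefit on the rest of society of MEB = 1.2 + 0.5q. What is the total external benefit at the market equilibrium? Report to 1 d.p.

Market equilibrium (private): 19.8 + 0.6q = 237.4 - 4.4q → q_m = 43.5200.
Total external benefit = ∫₀^{q_m} (1.2 + 0.5q) dq = 1.2×43.5200 + ½×0.5×43.5200² = 525.7216.

525.7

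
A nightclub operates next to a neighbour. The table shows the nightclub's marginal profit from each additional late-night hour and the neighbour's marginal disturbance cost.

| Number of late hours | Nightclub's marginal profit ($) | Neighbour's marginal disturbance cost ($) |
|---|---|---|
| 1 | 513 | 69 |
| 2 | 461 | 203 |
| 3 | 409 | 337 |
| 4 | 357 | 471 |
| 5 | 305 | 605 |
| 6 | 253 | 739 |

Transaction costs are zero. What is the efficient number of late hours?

Bargaining reaches the level where marginal profit last exceeds marginal disturbance cost.
That holds through level 3 (409 ≥ 337) but not at 4 (357 < 471).

3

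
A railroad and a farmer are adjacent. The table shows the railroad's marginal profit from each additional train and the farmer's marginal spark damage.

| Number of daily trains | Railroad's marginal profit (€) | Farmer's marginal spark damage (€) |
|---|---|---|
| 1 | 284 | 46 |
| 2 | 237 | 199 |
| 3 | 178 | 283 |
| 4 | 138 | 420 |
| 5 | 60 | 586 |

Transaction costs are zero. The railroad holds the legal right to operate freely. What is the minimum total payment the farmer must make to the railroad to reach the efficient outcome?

Left alone the railroad would choose level 5 (marginal profit stays positive).
Efficient level: k* = 2 (marginal profit ≥ marginal spark damage through 2).
The farmer must at least cover the railroad's forgone profit from cutting 5→2: 178 + 138 + 60 = 376.

€376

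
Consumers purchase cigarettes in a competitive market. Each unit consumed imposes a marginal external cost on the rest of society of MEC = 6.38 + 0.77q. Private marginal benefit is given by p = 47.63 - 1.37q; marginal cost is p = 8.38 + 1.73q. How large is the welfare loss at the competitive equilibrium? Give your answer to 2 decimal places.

DWL = 33.61

Market equilibrium (private): 8.38 + 1.73q = 47.63 - 1.37q → q_m = 12.6613.
Social marginal benefit = demand − MEC = 41.25 - 2.14q.
Set SMB = MC: 41.25 - 2.14q = 8.38 + 1.73q → q* = 8.4935.
The welfare-loss triangle has base |q_m − q*| and height MEC(q_m) (the vertical gap between SMB and MC is zero at q* and MEC at q_m).
DWL = ½ × 4.1678 × 16.1292 = 33.6116.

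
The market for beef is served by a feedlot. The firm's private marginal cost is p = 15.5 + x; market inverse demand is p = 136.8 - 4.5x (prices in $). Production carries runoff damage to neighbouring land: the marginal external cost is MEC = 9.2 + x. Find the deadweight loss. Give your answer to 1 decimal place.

DWL = $75.1

Market equilibrium (private): 15.5 + x = 136.8 - 4.5x → x_m = 22.0545.
Social marginal cost = private MC + MEC = 24.7 + 2.0x.
Set SMC = demand: 24.7 + 2.0x = 136.8 - 4.5x → x* = 17.2462.
Between x* and x_m the wedge SMC − demand runs linearly from 0 to MEC(x_m), so the loss is a triangle.
DWL = ½ × 4.8083 × 31.2545 = 75.1405.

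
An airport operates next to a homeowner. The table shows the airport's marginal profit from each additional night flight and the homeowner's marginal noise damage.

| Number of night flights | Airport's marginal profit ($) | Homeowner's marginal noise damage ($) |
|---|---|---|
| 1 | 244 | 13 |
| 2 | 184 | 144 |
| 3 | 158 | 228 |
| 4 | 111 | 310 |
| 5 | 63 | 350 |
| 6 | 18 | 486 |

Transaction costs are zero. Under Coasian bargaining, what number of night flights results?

2

Bargaining reaches the level where marginal profit last exceeds marginal noise damage.
That holds through level 2 (184 ≥ 144) but not at 3 (158 < 228).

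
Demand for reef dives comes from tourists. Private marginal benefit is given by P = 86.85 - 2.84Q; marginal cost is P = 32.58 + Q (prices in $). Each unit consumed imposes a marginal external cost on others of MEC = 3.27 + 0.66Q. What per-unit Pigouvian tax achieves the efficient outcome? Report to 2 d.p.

Social marginal benefit = demand − MEC = 83.58 - 3.50Q.
Set SMB = MC: 83.58 - 3.50Q = 32.58 + Q → Q* = 11.3333.
The Pigouvian tax equals MEC at Q*: 3.27 + 0.66×11.3333 = 10.7500.

tax = $10.75 per unit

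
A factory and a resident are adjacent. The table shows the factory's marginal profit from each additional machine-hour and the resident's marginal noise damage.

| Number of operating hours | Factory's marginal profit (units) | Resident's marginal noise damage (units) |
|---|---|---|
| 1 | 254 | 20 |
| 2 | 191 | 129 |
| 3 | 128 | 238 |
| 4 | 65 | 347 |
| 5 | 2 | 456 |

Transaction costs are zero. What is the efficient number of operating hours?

2

Bargaining reaches the level where marginal profit last exceeds marginal noise damage.
That holds through level 2 (191 ≥ 129) but not at 3 (128 < 238).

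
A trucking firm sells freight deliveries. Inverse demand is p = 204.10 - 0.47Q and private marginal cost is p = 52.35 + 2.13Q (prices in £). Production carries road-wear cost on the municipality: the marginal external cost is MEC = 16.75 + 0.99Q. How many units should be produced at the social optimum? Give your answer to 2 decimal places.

Social marginal cost = private MC + MEC = 69.10 + 3.12Q.
Set SMC = demand: 69.10 + 3.12Q = 204.10 - 0.47Q → Q* = 37.6045.

Q* = 37.60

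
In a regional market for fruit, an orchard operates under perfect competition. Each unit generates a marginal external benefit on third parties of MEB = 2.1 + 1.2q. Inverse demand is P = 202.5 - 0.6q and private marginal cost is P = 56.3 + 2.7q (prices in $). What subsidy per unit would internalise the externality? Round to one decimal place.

subsidy = $86.8 per unit

Social marginal cost = private MC − MEB = 54.2 + 1.5q.
Set SMC = demand: 54.2 + 1.5q = 202.5 - 0.6q → q* = 70.6190.
The Pigouvian subsidy equals MEB at q*: 2.1 + 1.2×70.6190 = 86.8428.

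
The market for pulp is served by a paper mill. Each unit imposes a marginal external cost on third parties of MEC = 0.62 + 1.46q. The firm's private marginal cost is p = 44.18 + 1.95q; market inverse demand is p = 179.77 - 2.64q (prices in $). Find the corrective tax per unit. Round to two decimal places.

Social marginal cost = private MC + MEC = 44.80 + 3.41q.
Set SMC = demand: 44.80 + 3.41q = 179.77 - 2.64q → q* = 22.3091.
The Pigouvian tax equals MEC at q*: 0.62 + 1.46×22.3091 = 33.1913.

tax = $33.19 per unit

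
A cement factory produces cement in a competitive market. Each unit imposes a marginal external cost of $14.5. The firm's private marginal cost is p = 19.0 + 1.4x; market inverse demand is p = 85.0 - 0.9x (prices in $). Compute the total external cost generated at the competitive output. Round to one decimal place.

$416.1

Market equilibrium (private): 19.0 + 1.4x = 85.0 - 0.9x → x_m = 28.6957.
Total external cost = MEC × x_m = 14.5 × 28.6957 = 416.0877.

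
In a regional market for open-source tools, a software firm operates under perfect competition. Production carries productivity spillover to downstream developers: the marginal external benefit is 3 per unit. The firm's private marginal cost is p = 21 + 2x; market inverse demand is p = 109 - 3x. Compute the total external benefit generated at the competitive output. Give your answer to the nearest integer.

Market equilibrium (private): 21 + 2x = 109 - 3x → x_m = 17.6000.
Total external benefit = MEB × x_m = 3 × 17.6000 = 52.8000.

53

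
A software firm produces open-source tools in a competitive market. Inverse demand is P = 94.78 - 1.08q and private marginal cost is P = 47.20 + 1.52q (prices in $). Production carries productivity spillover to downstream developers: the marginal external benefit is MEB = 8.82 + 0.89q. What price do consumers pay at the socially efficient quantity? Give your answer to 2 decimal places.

Social marginal cost = private MC − MEB = 38.38 + 0.63q.
Set SMC = demand: 38.38 + 0.63q = 94.78 - 1.08q → q* = 32.9825.
Consumer price on the demand curve at q*: 94.78 − 1.08×32.9825 = 59.1589.

P = $59.16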